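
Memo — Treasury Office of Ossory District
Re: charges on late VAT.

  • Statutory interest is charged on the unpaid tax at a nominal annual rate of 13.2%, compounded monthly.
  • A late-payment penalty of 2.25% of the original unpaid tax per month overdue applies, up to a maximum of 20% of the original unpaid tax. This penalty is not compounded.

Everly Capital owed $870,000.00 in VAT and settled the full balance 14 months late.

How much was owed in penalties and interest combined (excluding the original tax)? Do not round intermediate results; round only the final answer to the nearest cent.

$317,994.11

Penalty (uncapped): 14 × 2.25% × $870,000.00 = $274,050.00; cap = 20% × $870,000.00 = $174,000.00 → penalty = $174,000.00
Interest (13.2%/yr ÷ 12 = 1.1%/month): $870,000.00 × ((1 + 0.011)^14 − 1) = $143,994.1067…
Penalties + interest = $174,000.0000 + $143,994.1067… = $317,994.11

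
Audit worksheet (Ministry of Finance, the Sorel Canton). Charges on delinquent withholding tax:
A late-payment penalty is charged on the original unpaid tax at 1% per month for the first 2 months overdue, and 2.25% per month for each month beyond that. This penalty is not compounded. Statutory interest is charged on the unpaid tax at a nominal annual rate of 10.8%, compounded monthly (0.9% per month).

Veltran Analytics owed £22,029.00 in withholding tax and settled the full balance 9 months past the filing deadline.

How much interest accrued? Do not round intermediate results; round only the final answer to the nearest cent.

Interest: £22,029.00 × ((1 + 0.009)^9 − 1) = £22,029.00 × 0.0839781… = £1,849.9529…

£1,849.95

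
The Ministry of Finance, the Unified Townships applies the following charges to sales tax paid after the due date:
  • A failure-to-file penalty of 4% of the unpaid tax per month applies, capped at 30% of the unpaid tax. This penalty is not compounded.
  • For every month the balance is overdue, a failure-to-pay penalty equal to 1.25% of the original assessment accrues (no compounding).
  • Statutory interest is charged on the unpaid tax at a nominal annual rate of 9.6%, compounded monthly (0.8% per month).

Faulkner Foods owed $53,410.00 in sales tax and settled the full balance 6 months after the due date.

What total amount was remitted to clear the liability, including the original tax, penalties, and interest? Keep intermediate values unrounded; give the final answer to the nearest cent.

Failure-to-file: 6 × 4% × $53,410.00 = $12,818.40 (under the 30% cap)
Failure-to-pay penalty = 1.25% × $53,410.00 × 6 mo = $4,005.75
Interest: $53,410.00 × ((1 + 0.008)^6 − 1) = $53,410.00 × 0.0489703… = $2,615.5038…
Total = $53,410.00 + $16,824.1500 + $2,615.5038… = $72,849.65

$72,849.65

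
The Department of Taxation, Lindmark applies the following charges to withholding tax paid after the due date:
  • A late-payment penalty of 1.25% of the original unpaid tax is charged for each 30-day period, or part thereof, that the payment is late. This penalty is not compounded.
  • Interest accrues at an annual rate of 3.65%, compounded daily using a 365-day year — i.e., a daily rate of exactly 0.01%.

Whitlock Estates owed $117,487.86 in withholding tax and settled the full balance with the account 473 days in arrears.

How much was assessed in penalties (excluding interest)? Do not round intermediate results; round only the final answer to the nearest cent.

Penalty periods: ⌈473/30⌉ = 16; penalty = 16 × 1.25% × $117,487.86 = $23,497.57…

$23,497.57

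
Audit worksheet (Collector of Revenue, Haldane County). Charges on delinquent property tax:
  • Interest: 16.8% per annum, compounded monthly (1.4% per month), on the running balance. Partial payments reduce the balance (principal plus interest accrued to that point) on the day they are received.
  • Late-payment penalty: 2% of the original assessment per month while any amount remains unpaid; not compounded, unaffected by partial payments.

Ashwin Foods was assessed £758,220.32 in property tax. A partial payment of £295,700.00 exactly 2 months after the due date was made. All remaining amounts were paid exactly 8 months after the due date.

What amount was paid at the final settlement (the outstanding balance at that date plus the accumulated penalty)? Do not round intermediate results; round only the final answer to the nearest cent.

£647,311.38

Balance at month 2: £758,220.3200 × (1 + 0.014)^2 = £779,599.1001…
After £295,700.00 payment: £779,599.1001… − £295,700.00 = £483,899.1001…
Balance at month 8: £483,899.1001… × (1 + 0.014)^6 = £525,996.1247…
Penalty: 8 × 2% × £758,220.32 = £121,315.25…
Final settlement = outstanding balance + penalty = £525,996.1247… + £121,315.25… = £647,311.38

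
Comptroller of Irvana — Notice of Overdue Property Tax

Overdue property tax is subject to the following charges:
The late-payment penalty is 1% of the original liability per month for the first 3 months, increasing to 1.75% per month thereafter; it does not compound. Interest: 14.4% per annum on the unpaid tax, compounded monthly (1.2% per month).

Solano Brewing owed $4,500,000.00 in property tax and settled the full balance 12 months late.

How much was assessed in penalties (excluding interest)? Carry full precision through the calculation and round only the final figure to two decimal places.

$843,750.00

Penalty, months 1–3: 3 × 1% × $4,500,000.00 = $135,000.00
Penalty, months 4–12: 9 × 1.75% × $4,500,000.00 = $708,750.00
Total penalty = $135,000.00 + $708,750.00 = $843,750.00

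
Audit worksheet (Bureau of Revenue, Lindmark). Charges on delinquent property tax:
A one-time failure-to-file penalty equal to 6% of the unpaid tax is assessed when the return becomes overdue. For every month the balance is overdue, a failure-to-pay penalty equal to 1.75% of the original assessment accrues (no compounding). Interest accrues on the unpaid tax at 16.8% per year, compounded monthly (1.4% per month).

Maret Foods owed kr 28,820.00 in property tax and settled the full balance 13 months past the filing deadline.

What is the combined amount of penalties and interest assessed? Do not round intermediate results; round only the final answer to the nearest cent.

Failure-to-file penalty: 6% × kr 28,820.00 = kr 1,729.20
Failure-to-pay penalty = 1.75% × kr 28,820.00 × 13 mo = kr 6,556.55
Interest: kr 28,820.00 × ((1 + 0.014)^13 − 1) = kr 28,820.00 × 0.1981010… = kr 5,709.2696…
Penalties + interest = kr 8,285.7500 + kr 5,709.2696… = kr 13,995.02

kr 13,995.02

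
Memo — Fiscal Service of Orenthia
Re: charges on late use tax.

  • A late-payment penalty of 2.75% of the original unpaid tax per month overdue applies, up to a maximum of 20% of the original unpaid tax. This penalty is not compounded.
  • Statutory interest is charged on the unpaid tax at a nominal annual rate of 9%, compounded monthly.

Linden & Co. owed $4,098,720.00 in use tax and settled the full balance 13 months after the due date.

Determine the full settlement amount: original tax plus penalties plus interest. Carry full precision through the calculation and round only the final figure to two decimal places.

$5,336,576.27

Penalty (uncapped): 13 × 2.75% × $4,098,720.00 = $1,465,292.40; cap = 20% × $4,098,720.00 = $819,744.00 → penalty = $819,744.00
Interest (9%/yr ÷ 12 = 0.75%/month): $4,098,720.00 × ((1 + 0.0075)^13 − 1) = $418,112.2692…
Total = $4,098,720.00 + $819,744.0000 + $418,112.2692… = $5,336,576.27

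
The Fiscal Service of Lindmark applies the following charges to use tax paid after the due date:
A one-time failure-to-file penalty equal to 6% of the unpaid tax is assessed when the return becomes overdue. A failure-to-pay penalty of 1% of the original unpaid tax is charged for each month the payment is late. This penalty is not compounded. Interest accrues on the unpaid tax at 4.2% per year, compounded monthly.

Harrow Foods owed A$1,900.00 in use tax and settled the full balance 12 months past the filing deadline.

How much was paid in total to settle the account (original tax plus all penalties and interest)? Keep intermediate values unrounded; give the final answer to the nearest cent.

A$2,323.35

Failure-to-file penalty: 6% × A$1,900.00 = A$114.00
Failure-to-pay penalty = 1% × A$1,900.00 × 12 mo = A$228.00
Interest (4.2%/yr ÷ 12 = 0.35%/month): A$1,900.00 × ((1 + 0.0035)^12 − 1) = A$81.3542…
Total = A$1,900.00 + A$342.0000 + A$81.3542… = A$2,323.35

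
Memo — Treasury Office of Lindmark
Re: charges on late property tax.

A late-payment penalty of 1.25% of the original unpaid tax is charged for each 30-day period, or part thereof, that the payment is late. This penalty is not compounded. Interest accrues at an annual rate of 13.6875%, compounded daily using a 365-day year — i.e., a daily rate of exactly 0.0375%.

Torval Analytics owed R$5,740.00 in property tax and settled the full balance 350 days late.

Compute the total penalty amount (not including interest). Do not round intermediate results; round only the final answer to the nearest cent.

R$861.00

Penalty periods: ⌈350/30⌉ = 12; penalty = 12 × 1.25% × R$5,740.00 = R$861.00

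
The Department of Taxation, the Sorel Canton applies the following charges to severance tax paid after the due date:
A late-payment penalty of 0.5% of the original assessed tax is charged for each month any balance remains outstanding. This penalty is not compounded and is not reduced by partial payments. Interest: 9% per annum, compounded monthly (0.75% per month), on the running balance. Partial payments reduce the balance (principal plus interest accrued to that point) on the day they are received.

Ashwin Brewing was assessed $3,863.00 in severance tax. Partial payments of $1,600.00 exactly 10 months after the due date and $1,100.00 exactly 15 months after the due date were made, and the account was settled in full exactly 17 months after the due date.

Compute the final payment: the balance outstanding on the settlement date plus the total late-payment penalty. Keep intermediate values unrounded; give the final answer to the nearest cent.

Balance at month 10: $3,863.0000 × (1 + 0.0075)^10 = $4,162.7014…
After $1,600.00 payment: $4,162.7014… − $1,600.00 = $2,562.7014…
Balance at month 15: $2,562.7014… × (1 + 0.0075)^5 = $2,660.2550…
After $1,100.00 payment: $2,660.2550… − $1,100.00 = $1,560.2550…
Balance at month 17: $1,560.2550… × (1 + 0.0075)^2 = $1,583.7466…
Penalty: 17 × 0.5% × $3,863.00 = $328.36…
Final settlement = outstanding balance + penalty = $1,583.7466… + $328.36… = $1,912.10

$1,912.10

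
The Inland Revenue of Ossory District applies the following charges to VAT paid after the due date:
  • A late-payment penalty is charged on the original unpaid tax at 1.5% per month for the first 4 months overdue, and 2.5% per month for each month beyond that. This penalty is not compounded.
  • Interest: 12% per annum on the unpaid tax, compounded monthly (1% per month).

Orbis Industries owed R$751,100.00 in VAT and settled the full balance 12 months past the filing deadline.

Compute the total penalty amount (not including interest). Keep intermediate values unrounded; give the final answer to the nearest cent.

Penalty, months 1–4: 4 × 1.5% × R$751,100.00 = R$45,066.00
Penalty, months 5–12: 8 × 2.5% × R$751,100.00 = R$150,220.00
Total penalty = R$45,066.00 + R$150,220.00 = R$195,286.00

R$195,286.00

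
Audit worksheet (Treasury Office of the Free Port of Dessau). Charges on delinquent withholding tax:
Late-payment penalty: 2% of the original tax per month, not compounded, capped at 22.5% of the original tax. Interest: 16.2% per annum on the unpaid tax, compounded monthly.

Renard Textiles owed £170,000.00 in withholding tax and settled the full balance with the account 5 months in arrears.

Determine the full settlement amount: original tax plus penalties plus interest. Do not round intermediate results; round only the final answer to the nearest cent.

Penalty: 5 × 2% × £170,000.00 = £17,000.00 (below the 22.5% cap of £38,250.00)
Interest (16.2%/yr ÷ 12 = 1.35%/month): £170,000.00 × ((1 + 0.0135)^5 − 1) = £11,789.0359…
Total = £170,000.00 + £17,000.0000 + £11,789.0359… = £198,789.04

£198,789.04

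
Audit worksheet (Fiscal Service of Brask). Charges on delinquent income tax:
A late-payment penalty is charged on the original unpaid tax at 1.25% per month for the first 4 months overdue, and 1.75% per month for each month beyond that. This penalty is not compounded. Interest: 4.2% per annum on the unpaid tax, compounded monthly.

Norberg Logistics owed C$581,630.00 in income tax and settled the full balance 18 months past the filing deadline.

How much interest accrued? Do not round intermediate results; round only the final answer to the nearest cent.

C$37,753.43

Interest (4.2%/yr ÷ 12 = 0.35%/month): C$581,630.00 × ((1 + 0.0035)^18 − 1) = C$37,753.4287…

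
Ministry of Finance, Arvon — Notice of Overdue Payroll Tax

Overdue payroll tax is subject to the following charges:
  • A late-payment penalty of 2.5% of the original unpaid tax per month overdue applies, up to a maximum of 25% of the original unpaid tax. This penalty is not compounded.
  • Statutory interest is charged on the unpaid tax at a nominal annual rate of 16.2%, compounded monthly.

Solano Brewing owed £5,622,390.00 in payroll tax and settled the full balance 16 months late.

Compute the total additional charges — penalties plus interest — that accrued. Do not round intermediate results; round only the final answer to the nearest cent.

£2,751,093.17

Penalty (uncapped): 16 × 2.5% × £5,622,390.00 = £2,248,956.00; cap = 25% × £5,622,390.00 = £1,405,597.50 → penalty = £1,405,597.50
Interest (16.2%/yr ÷ 12 = 1.35%/month): £5,622,390.00 × ((1 + 0.0135)^16 − 1) = £1,345,495.6659…
Penalties + interest = £1,405,597.5000 + £1,345,495.6659… = £2,751,093.17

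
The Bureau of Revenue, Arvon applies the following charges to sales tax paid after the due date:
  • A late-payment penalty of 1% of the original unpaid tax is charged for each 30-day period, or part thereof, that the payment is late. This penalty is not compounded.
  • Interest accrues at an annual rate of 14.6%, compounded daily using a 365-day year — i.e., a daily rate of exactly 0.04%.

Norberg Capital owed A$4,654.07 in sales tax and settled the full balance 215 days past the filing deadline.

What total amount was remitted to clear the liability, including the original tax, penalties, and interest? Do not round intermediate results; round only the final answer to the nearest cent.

Penalty periods: ⌈215/30⌉ = 8; penalty = 8 × 1% × A$4,654.07 = A$372.33…
Interest: A$4,654.07 × ((1 + 0.0004)^215 − 1) = A$4,654.07 × 0.08978759… = A$417.8777…
Total = A$4,654.07 + A$372.3256 + A$417.8777… = A$5,444.27

A$5,444.27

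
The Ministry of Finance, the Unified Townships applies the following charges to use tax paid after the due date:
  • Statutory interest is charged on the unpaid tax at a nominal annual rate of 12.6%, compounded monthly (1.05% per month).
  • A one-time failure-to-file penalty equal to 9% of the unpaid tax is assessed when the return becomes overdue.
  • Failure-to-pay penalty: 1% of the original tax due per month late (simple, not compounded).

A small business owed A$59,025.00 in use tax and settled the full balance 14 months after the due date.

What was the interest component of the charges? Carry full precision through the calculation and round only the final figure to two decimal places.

A$9,294.46

Interest: A$59,025.00 × ((1 + 0.0105)^14 − 1) = A$59,025.00 × 0.1574666… = A$9,294.4632…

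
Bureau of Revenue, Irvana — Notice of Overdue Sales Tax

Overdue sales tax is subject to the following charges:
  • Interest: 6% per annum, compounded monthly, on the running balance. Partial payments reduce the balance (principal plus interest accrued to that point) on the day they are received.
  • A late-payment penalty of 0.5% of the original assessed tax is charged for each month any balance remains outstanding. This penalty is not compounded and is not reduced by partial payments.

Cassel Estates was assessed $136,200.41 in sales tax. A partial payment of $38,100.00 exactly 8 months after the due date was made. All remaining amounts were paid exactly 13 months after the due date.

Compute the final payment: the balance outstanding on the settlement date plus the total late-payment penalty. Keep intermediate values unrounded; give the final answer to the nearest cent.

$115,114.91

Monthly rate = 6% ÷ 12 = 0.5%
Balance at month 8: $136,200.4100 × (1 + 0.005)^8 = $141,744.7261…
After $38,100.00 payment: $141,744.7261… − $38,100.00 = $103,644.7261…
Balance at month 13: $103,644.7261… × (1 + 0.005)^5 = $106,261.8853…
Penalty: 13 × 0.5% × $136,200.41 = $8,853.03…
Final settlement = outstanding balance + penalty = $106,261.8853… + $8,853.03… = $115,114.91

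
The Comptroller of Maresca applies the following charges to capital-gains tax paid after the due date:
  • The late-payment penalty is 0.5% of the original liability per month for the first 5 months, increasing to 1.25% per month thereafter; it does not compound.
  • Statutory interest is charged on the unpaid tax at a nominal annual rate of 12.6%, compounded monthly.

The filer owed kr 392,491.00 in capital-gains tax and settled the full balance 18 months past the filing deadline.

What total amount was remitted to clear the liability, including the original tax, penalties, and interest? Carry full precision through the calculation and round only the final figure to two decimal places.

kr 547,270.29

Penalty, months 1–5: 5 × 0.5% × kr 392,491.00 = kr 9,812.28…
Penalty, months 6–18: 13 × 1.25% × kr 392,491.00 = kr 63,779.79…
Interest (12.6%/yr ÷ 12 = 1.05%/month): kr 392,491.00 × ((1 + 0.0105)^18 − 1) = kr 81,187.2286…
Total = kr 392,491.00 + kr 73,592.0625 + kr 81,187.2286… = kr 547,270.29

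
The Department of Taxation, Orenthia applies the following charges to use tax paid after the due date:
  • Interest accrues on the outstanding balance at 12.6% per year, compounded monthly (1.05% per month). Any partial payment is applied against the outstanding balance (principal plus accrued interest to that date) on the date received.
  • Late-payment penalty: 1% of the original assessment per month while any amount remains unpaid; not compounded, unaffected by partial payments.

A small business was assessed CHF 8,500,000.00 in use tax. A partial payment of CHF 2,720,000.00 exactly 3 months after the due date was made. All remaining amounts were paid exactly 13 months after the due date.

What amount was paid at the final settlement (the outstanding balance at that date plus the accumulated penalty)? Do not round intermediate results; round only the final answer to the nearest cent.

Balance at month 3: CHF 8,500,000.0000 × (1 + 0.0105)^3 = CHF 8,770,571.2148…
After CHF 2,720,000.00 payment: CHF 8,770,571.2148… − CHF 2,720,000.00 = CHF 6,050,571.2148…
Balance at month 13: CHF 6,050,571.2148… × (1 + 0.0105)^10 = CHF 6,716,755.7447…
Penalty: 13 × 1% × CHF 8,500,000.00 = CHF 1,105,000.00
Final settlement = outstanding balance + penalty = CHF 6,716,755.7447… + CHF 1,105,000.00 = CHF 7,821,755.74

CHF 7,821,755.74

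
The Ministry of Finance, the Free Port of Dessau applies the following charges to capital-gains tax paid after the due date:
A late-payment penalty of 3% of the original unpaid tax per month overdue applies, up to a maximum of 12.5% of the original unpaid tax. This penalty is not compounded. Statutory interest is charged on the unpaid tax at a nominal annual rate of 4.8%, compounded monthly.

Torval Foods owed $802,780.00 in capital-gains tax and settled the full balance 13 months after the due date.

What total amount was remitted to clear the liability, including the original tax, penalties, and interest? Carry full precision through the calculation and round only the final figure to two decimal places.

$945,888.77

Penalty (uncapped): 13 × 3% × $802,780.00 = $313,084.20; cap = 12.5% × $802,780.00 = $100,347.50 → penalty = $100,347.50
Interest (4.8%/yr ÷ 12 = 0.4%/month): $802,780.00 × ((1 + 0.004)^13 − 1) = $42,761.2715…
Total = $802,780.00 + $100,347.5000 + $42,761.2715… = $945,888.77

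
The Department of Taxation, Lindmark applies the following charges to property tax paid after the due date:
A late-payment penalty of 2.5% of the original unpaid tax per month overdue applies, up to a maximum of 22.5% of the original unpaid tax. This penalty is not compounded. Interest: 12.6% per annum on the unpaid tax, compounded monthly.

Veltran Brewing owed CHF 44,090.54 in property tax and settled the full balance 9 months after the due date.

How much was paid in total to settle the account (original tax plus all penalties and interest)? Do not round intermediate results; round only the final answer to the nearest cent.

CHF 58,356.82

Penalty (uncapped): 9 × 2.5% × CHF 44,090.54 = CHF 9,920.37…; cap = 22.5% × CHF 44,090.54 = CHF 9,920.37… → penalty = CHF 9,920.37…
Interest (12.6%/yr ÷ 12 = 1.05%/month): CHF 44,090.54 × ((1 + 0.0105)^9 − 1) = CHF 4,345.9070…
Total = CHF 44,090.54 + CHF 9,920.3715 + CHF 4,345.9070… = CHF 58,356.82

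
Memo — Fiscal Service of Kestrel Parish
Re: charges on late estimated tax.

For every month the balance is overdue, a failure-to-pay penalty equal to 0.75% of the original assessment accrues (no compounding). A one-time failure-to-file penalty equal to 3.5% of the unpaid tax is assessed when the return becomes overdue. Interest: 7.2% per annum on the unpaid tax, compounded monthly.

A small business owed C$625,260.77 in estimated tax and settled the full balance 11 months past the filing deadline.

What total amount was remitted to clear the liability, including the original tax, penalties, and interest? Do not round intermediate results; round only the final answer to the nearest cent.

Failure-to-file penalty: 3.5% × C$625,260.77 = C$21,884.13…
Failure-to-pay penalty = 0.75% × C$625,260.77 × 11 mo = C$51,584.01…
Interest (7.2%/yr ÷ 12 = 0.6%/month): C$625,260.77 × ((1 + 0.006)^11 − 1) = C$42,527.7811…
Total = C$625,260.77 + C$73,468.1405… + C$42,527.7811… = C$741,256.69

C$741,256.69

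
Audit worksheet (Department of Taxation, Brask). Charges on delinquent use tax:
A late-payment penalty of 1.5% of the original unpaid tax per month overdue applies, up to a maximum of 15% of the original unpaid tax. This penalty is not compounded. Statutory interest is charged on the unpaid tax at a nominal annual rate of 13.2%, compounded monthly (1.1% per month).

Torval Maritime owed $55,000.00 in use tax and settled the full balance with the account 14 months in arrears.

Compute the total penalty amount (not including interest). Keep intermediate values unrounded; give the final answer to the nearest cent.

$8,250.00

Penalty (uncapped): 14 × 1.5% × $55,000.00 = $11,550.00; cap = 15% × $55,000.00 = $8,250.00 → penalty = $8,250.00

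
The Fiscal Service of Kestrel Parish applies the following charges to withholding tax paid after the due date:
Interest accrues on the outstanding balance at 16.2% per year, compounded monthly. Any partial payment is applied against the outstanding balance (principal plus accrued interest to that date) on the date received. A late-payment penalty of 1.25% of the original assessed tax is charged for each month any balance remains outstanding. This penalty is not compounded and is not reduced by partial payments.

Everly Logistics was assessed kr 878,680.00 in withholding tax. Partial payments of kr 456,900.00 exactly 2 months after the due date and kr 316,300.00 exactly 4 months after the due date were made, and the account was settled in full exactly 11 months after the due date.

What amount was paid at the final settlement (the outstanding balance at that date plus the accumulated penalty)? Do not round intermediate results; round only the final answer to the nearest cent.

Monthly rate = 16.2% ÷ 12 = 1.35%
Balance at month 2: kr 878,680.0000 × (1 + 0.0135)^2 = kr 902,564.4994…
After kr 456,900.00 payment: kr 902,564.4994… − kr 456,900.00 = kr 445,664.4994…
Balance at month 4: kr 445,664.4994… × (1 + 0.0135)^2 = kr 457,778.6633…
After kr 316,300.00 payment: kr 457,778.6633… − kr 316,300.00 = kr 141,478.6633…
Balance at month 11: kr 141,478.6633… × (1 + 0.0135)^7 = kr 155,402.2201…
Penalty: 11 × 1.25% × kr 878,680.00 = kr 120,818.50
Final settlement = outstanding balance + penalty = kr 155,402.2201… + kr 120,818.50 = kr 276,220.72

kr 276,220.72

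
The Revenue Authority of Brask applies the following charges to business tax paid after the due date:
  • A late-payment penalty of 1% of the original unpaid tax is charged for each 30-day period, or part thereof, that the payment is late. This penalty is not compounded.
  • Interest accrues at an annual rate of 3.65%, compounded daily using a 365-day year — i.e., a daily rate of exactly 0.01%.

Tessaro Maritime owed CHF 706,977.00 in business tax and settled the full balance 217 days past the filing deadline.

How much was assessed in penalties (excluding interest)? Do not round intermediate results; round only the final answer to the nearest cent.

CHF 56,558.16

Penalty periods: ⌈217/30⌉ = 8; penalty = 8 × 1% × CHF 706,977.00 = CHF 56,558.16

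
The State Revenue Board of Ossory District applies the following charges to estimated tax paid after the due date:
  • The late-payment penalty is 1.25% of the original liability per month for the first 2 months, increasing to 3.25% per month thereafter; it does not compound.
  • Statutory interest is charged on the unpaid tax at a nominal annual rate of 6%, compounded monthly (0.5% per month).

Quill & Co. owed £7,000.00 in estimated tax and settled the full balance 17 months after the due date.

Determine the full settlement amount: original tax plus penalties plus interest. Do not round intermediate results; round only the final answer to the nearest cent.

Penalty, months 1–2: 2 × 1.25% × £7,000.00 = £175.00
Penalty, months 3–17: 15 × 3.25% × £7,000.00 = £3,412.50
Interest: £7,000.00 × ((1 + 0.005)^17 − 1) = £7,000.00 × 0.0884865… = £619.4055…
Total = £7,000.00 + £3,587.5000 + £619.4055… = £11,206.91

£11,206.91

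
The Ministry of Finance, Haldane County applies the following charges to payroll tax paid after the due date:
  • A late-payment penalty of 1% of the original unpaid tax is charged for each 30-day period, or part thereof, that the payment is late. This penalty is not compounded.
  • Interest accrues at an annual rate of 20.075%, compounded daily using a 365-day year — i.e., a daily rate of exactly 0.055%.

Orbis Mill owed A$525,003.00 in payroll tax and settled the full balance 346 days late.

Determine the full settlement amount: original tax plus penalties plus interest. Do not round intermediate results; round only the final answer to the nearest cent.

Penalty periods: ⌈346/30⌉ = 12; penalty = 12 × 1% × A$525,003.00 = A$63,000.36
Interest: A$525,003.00 × ((1 + 0.00055)^346 − 1) = A$525,003.00 × 0.20954915… = A$110,013.9323…
Total = A$525,003.00 + A$63,000.3600 + A$110,013.9323… = A$698,017.29

A$698,017.29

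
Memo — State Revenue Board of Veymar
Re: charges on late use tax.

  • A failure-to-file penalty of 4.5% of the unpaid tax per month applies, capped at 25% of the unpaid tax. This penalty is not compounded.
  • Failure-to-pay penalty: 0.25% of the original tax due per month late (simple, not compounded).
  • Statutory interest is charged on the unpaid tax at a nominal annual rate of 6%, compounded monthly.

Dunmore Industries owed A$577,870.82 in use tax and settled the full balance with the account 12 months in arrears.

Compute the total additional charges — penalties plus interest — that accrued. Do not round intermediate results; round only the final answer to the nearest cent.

Failure-to-file: 12 × 4.5% × A$577,870.82 = A$312,050.24…, capped at 25% × A$577,870.82 = A$144,467.71…
Failure-to-pay penalty = 0.25% × A$577,870.82 × 12 mo = A$17,336.12…
Interest (6%/yr ÷ 12 = 0.5%/month): A$577,870.82 × ((1 + 0.005)^12 − 1) = A$35,641.8077…
Penalties + interest = A$161,803.8296 + A$35,641.8077… = A$197,445.64

A$197,445.64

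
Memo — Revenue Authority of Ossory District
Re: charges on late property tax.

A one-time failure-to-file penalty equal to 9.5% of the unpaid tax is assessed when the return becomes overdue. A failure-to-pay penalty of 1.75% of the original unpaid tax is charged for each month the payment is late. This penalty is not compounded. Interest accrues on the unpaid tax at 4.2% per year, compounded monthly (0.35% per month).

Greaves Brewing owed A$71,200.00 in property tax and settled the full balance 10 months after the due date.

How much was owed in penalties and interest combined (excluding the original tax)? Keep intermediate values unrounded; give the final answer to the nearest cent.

A$21,755.62

Failure-to-file penalty: 9.5% × A$71,200.00 = A$6,764.00
Failure-to-pay penalty: 10 × 1.75% × A$71,200.00 = A$12,460.00
Interest: A$71,200.00 × ((1 + 0.0035)^10 − 1) = A$71,200.00 × 0.0355564… = A$2,531.6176…
Penalties + interest = A$19,224.0000 + A$2,531.6176… = A$21,755.62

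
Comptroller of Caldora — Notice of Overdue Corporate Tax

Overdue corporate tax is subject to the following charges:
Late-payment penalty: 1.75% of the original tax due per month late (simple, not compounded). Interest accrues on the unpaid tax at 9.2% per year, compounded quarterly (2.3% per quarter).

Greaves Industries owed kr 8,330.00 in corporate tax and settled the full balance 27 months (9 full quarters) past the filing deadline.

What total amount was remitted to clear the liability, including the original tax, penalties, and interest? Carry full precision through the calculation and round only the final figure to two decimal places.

Late-payment penalty = 1.75% × kr 8,330.00 × 27 mo = kr 3,935.93…
Interest: kr 8,330.00 × ((1 + 0.023)^9 − 1) = kr 8,330.00 × 0.2271021… = kr 1,891.7606…
Total = kr 8,330.00 + kr 3,935.9250 + kr 1,891.7606… = kr 14,157.69

kr 14,157.69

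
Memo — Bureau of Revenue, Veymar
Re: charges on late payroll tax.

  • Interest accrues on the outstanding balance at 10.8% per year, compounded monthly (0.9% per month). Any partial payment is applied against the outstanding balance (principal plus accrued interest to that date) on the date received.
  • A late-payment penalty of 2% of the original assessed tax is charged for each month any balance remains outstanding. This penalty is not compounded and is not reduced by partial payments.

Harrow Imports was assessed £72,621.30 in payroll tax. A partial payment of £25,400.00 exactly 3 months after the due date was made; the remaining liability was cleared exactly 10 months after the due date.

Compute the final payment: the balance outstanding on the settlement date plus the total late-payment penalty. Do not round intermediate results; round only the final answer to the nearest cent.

Balance at month 3: £72,621.3000 × (1 + 0.009)^3 = £74,599.7750…
After £25,400.00 payment: £74,599.7750… − £25,400.00 = £49,199.7750…
Balance at month 10: £49,199.7750… × (1 + 0.009)^7 = £52,384.3164…
Penalty: 10 × 2% × £72,621.30 = £14,524.26
Final settlement = outstanding balance + penalty = £52,384.3164… + £14,524.26 = £66,908.58

£66,908.58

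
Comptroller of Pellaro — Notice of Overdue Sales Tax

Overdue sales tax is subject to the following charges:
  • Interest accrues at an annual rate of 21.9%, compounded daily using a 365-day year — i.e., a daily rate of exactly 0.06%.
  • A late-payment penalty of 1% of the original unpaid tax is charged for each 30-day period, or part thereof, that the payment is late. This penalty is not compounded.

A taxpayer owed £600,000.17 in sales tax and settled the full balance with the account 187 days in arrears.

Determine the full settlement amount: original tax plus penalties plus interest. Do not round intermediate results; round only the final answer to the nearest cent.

Penalty periods: ⌈187/30⌉ = 7; penalty = 7 × 1% × £600,000.17 = £42,000.01…
Interest: £600,000.17 × ((1 + 0.0006)^187 − 1) = £600,000.17 × 0.11869894… = £71,219.3869…
Total = £600,000.17 + £42,000.0119 + £71,219.3869… = £713,219.57

£713,219.57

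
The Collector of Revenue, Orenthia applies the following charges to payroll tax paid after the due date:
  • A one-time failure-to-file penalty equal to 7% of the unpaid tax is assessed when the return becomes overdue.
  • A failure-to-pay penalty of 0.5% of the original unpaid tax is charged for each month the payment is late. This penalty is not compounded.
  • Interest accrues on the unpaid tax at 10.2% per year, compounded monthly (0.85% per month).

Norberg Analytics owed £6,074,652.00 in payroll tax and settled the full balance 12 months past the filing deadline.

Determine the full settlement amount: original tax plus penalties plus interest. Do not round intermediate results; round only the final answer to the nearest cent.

Failure-to-file penalty: 7% × £6,074,652.00 = £425,225.64
Failure-to-pay penalty = 0.5% × £6,074,652.00 × 12 mo = £364,479.12
Interest: £6,074,652.00 × ((1 + 0.0085)^12 − 1) = £6,074,652.00 × 0.1069062… = £649,418.1252…
Total = £6,074,652.00 + £789,704.7600 + £649,418.1252… = £7,513,774.89

£7,513,774.89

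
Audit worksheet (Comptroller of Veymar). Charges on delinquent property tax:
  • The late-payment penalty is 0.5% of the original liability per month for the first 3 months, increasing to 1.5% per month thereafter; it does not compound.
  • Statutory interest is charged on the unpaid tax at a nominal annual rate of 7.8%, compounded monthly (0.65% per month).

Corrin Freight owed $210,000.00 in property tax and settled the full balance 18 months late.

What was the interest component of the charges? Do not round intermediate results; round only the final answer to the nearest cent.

Interest: $210,000.00 × ((1 + 0.0065)^18 − 1) = $210,000.00 × 0.1236939… = $25,975.7205…

$25,975.72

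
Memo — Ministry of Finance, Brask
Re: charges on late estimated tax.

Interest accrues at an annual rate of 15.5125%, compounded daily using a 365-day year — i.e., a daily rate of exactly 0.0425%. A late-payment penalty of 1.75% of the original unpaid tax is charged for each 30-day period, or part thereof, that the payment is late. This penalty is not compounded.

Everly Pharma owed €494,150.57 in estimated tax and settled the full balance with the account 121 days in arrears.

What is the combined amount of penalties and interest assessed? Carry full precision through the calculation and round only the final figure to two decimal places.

€69,308.93

Penalty periods: ⌈121/30⌉ = 5; penalty = 5 × 1.75% × €494,150.57 = €43,238.17…
Interest: €494,150.57 × ((1 + 0.000425)^121 − 1) = €494,150.57 × 0.05275872… = €26,070.7537…
Penalties + interest = €43,238.1749… + €26,070.7537… = €69,308.93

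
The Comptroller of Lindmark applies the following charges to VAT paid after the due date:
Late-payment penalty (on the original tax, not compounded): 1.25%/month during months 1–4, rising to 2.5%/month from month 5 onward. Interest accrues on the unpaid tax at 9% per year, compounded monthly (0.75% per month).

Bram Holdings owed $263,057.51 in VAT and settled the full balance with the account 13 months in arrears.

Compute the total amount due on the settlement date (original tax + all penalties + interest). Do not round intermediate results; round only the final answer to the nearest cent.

Penalty, months 1–4: 4 × 1.25% × $263,057.51 = $13,152.88…
Penalty, months 5–13: 9 × 2.5% × $263,057.51 = $59,187.94…
Interest: $263,057.51 × ((1 + 0.0075)^13 − 1) = $263,057.51 × 0.1020104… = $26,834.6148…
Total = $263,057.51 + $72,340.8153… + $26,834.6148… = $362,232.94

$362,232.94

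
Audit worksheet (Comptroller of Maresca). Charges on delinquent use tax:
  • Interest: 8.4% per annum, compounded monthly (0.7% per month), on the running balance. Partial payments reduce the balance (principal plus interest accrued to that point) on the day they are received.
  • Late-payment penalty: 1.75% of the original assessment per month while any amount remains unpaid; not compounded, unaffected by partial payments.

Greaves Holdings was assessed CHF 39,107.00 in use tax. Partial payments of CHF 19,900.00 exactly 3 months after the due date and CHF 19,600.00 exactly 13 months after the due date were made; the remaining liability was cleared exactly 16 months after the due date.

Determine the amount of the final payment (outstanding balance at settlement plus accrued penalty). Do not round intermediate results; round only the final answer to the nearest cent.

Balance at month 3: CHF 39,107.0000 × (1 + 0.007)^3 = CHF 39,934.0091…
After CHF 19,900.00 payment: CHF 39,934.0091… − CHF 19,900.00 = CHF 20,034.0091…
Balance at month 13: CHF 20,034.0091… × (1 + 0.007)^10 = CHF 21,481.3996…
After CHF 19,600.00 payment: CHF 21,481.3996… − CHF 19,600.00 = CHF 1,881.3996…
Balance at month 16: CHF 1,881.3996… × (1 + 0.007)^3 = CHF 1,921.1862…
Penalty: 16 × 1.75% × CHF 39,107.00 = CHF 10,949.96
Final settlement = outstanding balance + penalty = CHF 1,921.1862… + CHF 10,949.96 = CHF 12,871.15

CHF 12,871.15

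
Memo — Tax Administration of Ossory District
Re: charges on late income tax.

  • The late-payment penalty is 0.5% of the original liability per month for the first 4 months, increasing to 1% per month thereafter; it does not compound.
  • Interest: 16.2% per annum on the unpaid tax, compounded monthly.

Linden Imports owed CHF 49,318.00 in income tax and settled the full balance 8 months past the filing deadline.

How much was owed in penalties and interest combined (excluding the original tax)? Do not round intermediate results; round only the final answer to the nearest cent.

Penalty, months 1–4: 4 × 0.5% × CHF 49,318.00 = CHF 986.36
Penalty, months 5–8: 4 × 1% × CHF 49,318.00 = CHF 1,972.72
Interest (16.2%/yr ÷ 12 = 1.35%/month): CHF 49,318.00 × ((1 + 0.0135)^8 − 1) = CHF 5,584.9248…
Penalties + interest = CHF 2,959.0800 + CHF 5,584.9248… = CHF 8,544.00

CHF 8,544.00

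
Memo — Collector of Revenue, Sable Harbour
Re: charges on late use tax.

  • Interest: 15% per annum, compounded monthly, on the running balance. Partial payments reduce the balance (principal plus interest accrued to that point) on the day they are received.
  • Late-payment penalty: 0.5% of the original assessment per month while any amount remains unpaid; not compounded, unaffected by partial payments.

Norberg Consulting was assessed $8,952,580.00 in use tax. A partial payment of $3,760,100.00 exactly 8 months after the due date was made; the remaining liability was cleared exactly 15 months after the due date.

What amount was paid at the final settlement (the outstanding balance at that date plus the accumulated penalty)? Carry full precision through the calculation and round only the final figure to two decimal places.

Monthly rate = 15% ÷ 12 = 1.25%
Balance at month 8: $8,952,580.0000 × (1 + 0.0125)^8 = $9,888,000.1797…
After $3,760,100.00 payment: $9,888,000.1797… − $3,760,100.00 = $6,127,900.1797…
Balance at month 15: $6,127,900.1797… × (1 + 0.0125)^7 = $6,684,622.7930…
Penalty: 15 × 0.5% × $8,952,580.00 = $671,443.50
Final settlement = outstanding balance + penalty = $6,684,622.7930… + $671,443.50 = $7,356,066.29

$7,356,066.29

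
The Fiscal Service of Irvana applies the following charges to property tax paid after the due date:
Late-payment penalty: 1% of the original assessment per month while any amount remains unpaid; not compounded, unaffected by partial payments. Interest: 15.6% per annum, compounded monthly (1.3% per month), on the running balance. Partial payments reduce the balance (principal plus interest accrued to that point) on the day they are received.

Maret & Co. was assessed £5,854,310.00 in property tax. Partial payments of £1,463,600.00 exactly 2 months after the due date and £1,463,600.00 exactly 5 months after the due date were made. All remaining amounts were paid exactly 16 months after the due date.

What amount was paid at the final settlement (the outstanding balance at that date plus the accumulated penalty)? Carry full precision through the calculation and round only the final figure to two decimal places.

Balance at month 2: £5,854,310.0000 × (1 + 0.013)^2 = £6,007,511.4384…
After £1,463,600.00 payment: £6,007,511.4384… − £1,463,600.00 = £4,543,911.4384…
Balance at month 5: £4,543,911.4384… × (1 + 0.013)^3 = £4,723,437.7306…
After £1,463,600.00 payment: £4,723,437.7306… − £1,463,600.00 = £3,259,837.7306…
Balance at month 16: £3,259,837.7306… × (1 + 0.013)^11 = £3,757,507.7161…
Penalty: 16 × 1% × £5,854,310.00 = £936,689.60
Final settlement = outstanding balance + penalty = £3,757,507.7161… + £936,689.60 = £4,694,197.32

£4,694,197.32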